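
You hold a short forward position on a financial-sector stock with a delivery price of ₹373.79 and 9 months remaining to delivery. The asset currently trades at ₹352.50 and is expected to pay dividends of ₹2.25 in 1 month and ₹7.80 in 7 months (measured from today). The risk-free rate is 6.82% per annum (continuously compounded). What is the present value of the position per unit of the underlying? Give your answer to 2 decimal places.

PV(remaining dividends) I = 2.25·e^(−0.0682·1/12) + 7.80·e^(−0.0682·7/12) = 9.7330
Current forward F = (S − I)·e^(rT) = (352.50 − 9.7330)·e^(0.0682·9/12) = 342.7670 × 1.052481 = 360.7558
Value (long) = (F − K)·e^(−rT) = (360.7558 − 373.79) × 0.950136 = -12.3843
Short position value = −(long value) = ₹12.38

₹12.38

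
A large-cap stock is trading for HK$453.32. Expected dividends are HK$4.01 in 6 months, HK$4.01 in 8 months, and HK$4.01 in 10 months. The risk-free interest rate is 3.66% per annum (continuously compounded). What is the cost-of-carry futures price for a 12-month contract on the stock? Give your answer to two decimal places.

HK$458.04

PV(dividends) I = 4.01·e^(−0.0366·6/12) + 4.01·e^(−0.0366·8/12) + 4.01·e^(−0.0366·10/12)
I = 3.9373 + 3.9133 + 3.8895 = 11.7401
F = (S − I)·e^(rT) = (453.32 − 11.7401) · e^(0.0366·12/12)
= 441.5799 · e^0.036600 = 441.5799 × 1.037278 = HK$458.04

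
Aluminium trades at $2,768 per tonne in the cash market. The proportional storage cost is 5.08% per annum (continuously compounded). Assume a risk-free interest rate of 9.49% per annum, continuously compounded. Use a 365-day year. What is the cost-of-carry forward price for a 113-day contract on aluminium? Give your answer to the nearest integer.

Net carry = r + u − y = 0.0949 + 0.0508 − 0.0000 = 0.1457
F = S·e^((r+u−y)T) = 2768 · e^(0.1457 × 113/365) = 2768 · e^0.045107
= 2768 × 1.046140 = $2,896 per tonne

$2,896 per tonne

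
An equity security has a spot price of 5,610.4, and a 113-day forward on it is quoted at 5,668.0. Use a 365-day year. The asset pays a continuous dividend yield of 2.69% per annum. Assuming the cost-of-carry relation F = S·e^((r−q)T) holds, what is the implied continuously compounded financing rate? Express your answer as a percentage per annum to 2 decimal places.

From F = S·e^((r−q)T): (r − q) = ln(F/S)/T
ln(5668.0/5610.4) = ln(1.010267) = 0.010215
(r − q) = 0.010215 / (113/365) = 0.032995
r = ln(F/S)/T + q = 0.032995 + 0.0269 = 0.059895
r = 5.99%

5.99%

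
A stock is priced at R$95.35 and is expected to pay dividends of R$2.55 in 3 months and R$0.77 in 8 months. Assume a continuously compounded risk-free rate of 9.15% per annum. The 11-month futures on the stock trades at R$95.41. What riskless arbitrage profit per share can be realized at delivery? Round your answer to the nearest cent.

R$4.78 per share

PV(dividends) I = 2.55·e^(−0.0915·3/12) + 0.77·e^(−0.0915·8/12) = 3.2168
Fair futures F* = (S − I)·e^(rT) = (95.35 − 3.2168)·e^0.083875 = 92.1332 × 1.087493 = 100.1942
Market R$95.41 < fair 100.1942: forward underpriced → reverse cash-and-carry (short the stock, invest proceeds at r, pay the dividends, go long the forward).
Profit at T = |F_mkt − F*| = |95.41 − 100.1942| = R$4.78 per share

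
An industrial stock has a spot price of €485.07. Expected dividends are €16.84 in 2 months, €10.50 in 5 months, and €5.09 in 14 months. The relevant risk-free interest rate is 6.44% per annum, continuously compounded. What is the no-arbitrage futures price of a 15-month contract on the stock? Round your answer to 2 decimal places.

€491.48

PV(dividends) I = 16.84·e^(−0.0644·2/12) + 10.50·e^(−0.0644·5/12) + 5.09·e^(−0.0644·14/12)
I = 16.6602 + 10.2220 + 4.7216 = 31.6038
F = (S − I)·e^(rT) = (485.07 − 31.6038) · e^(0.0644·15/12)
= 453.4662 · e^0.080500 = 453.4662 × 1.083829 = €491.48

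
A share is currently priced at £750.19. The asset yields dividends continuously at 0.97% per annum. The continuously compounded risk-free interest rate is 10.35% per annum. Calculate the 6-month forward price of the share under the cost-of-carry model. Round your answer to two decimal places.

F = S·e^((r − q)T) = 750.19 · e^((0.1035 − 0.0097) × 6/12)
= 750.19 · e^0.046900 = 750.19 × 1.048017
F = £786.21

£786.21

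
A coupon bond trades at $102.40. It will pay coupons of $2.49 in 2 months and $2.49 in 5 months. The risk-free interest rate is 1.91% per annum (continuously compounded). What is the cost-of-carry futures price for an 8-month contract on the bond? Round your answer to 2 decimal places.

PV(coupons) I = 2.49·e^(−0.0191·2/12) + 2.49·e^(−0.0191·5/12)
I = 2.4821 + 2.4703 = 4.9524
F = (S − I)·e^(rT) = (102.40 − 4.9524) · e^(0.0191·8/12)
= 97.4476 · e^0.012733 = 97.4476 × 1.012814 = $98.70

$98.70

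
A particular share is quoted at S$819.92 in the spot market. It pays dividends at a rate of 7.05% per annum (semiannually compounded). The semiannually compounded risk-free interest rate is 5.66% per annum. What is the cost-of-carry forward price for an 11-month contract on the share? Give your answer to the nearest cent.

S$809.86

F = S · (1+r/2)^(2T) / (1+q/2)^(2T)
= 819.92 × 1.052494 / 1.065572 = 819.92 × 0.987727
F = S$809.86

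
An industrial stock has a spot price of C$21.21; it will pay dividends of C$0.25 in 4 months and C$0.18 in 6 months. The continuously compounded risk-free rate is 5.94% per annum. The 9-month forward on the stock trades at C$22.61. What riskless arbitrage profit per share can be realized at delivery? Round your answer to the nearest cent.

PV(dividends) I = 0.25·e^(−0.0594·4/12) + 0.18·e^(−0.0594·6/12) = 0.4198
Fair forward F* = (S − I)·e^(rT) = (21.21 − 0.4198)·e^0.044550 = 20.7902 × 1.045557 = 21.7373
Market C$22.61 > fair 21.7373: forward overpriced → cash-and-carry (borrow at r, buy the stock and collect the dividends, short the forward).
Profit at T = |F_mkt − F*| = |22.61 − 21.7373| = C$0.87 per share

C$0.87 per share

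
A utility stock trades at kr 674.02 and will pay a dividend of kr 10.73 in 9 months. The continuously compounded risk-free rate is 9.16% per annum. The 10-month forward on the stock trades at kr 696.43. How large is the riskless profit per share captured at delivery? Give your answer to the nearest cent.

kr 20.24 per share

PV(dividends) I = 10.73·e^(−0.0916·9/12) = 10.0176
Fair forward F* = (S − I)·e^(rT) = (674.02 − 10.0176)·e^0.076333 = 664.0024 × 1.079322 = 716.6724
Market kr 696.43 < fair 716.6724: forward underpriced → reverse cash-and-carry (short the stock, invest proceeds at r, pay the dividends, go long the forward).
Profit at T = |F_mkt − F*| = |696.43 − 716.6724| = kr 20.24 per share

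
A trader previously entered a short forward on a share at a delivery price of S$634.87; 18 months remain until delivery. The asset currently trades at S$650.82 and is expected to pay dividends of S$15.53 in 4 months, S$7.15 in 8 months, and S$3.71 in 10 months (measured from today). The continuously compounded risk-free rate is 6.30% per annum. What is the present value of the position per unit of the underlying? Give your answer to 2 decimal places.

-S$47.61

PV(remaining dividends) I = 15.53·e^(−0.0630·4/12) + 7.15·e^(−0.0630·8/12) + 3.71·e^(−0.0630·10/12) = 25.5834
Current forward F = (S − I)·e^(rT) = (650.82 − 25.5834)·e^(0.0630·18/12) = 625.2366 × 1.099109 = 687.2032
Value (long) = (F − K)·e^(−rT) = (687.2032 − 634.87) × 0.909828 = 47.6142
Short position value = −(long value) = -S$47.61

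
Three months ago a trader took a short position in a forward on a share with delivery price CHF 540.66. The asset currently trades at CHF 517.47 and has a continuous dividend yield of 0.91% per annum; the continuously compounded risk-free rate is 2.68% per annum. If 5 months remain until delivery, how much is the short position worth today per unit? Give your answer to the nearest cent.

CHF 19.14

Current fair forward for the remaining 5 months: F = S·e^((r − q)·T), (r − q) = 0.0268 − 0.0091 = 0.0177
F = 517.47 · e^(0.0177 × 5/12) = 517.47 × 1.007402 = 521.3003
Value of long forward = (F − K)·e^(−rT) = (521.3003 − 540.66) · e^(−0.0268·5/12)
= -19.3597 × 0.988895 = -19.14
Short position value = −(long value) = CHF 19.14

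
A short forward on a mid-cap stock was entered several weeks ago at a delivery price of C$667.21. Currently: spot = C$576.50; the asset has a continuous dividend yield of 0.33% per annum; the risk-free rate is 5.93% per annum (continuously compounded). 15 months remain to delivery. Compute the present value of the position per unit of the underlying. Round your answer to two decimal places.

Current fair forward for the remaining 15 months: F = S·e^((r − q)·T), (r − q) = 0.0593 − 0.0033 = 0.0560
F = 576.50 · e^(0.0560 × 15/12) = 576.50 × 1.072508 = 618.3009
Value of long forward = (F − K)·e^(−rT) = (618.3009 − 667.21) · e^(−0.0593·15/12)
= -48.9091 × 0.928556 = -45.41
Short position value = −(long value) = C$45.41

C$45.41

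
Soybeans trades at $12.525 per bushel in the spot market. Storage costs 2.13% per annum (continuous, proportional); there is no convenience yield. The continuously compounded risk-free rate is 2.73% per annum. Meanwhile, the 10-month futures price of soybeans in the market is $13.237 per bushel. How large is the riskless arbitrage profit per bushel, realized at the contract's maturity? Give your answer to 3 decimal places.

Fair futures: F* = S·e^(carry·T), with carry = (r + u) = 0.0273 + 0.0213 = 0.0486
F* = 12.525 · e^(0.0486 × 10/12) = 12.525 · e^0.040500 = 12.525 × 1.041331 = $13.0427
Market $13.237 > fair $13.0427: forward overpriced → cash-and-carry (buy spot, short the forward).
At maturity, profit = |F_mkt − F*| = |13.237 − 13.0427| = $0.194 per bushel

$0.194 per bushel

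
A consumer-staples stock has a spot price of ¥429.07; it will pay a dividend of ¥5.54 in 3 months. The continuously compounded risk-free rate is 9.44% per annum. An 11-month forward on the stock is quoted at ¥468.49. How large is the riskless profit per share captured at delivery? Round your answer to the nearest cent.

¥6.54 per share

PV(dividends) I = 5.54·e^(−0.0944·3/12) = 5.4108
Fair forward F* = (S − I)·e^(rT) = (429.07 − 5.4108)·e^0.086533 = 423.6592 × 1.090387 = 461.9525
Market ¥468.49 > fair 461.9525: forward overpriced → cash-and-carry (borrow at r, buy the stock and collect the dividends, short the forward).
Profit at T = |F_mkt − F*| = |468.49 − 461.9525| = ¥6.54 per share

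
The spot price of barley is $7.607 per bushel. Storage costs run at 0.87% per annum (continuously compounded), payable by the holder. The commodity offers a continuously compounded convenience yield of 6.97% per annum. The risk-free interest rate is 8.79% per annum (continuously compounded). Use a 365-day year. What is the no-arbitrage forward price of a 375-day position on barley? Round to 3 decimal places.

Net carry = r + u − y = 0.0879 + 0.0087 − 0.0697 = 0.0269
F = S·e^((r+u−y)T) = 7.607 · e^(0.0269 × 375/365) = 7.607 · e^0.027637
= 7.607 × 1.028022 = $7.820 per bushel

$7.820 per bushel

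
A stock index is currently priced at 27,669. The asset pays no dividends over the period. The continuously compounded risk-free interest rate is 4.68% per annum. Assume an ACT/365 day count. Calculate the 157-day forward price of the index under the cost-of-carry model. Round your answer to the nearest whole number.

28,232

F = S·e^(rT) = 27669 · e^(0.0468 × 157/365)
= 27669 · e^0.020130 = 27669 × 1.020334
F = 28,232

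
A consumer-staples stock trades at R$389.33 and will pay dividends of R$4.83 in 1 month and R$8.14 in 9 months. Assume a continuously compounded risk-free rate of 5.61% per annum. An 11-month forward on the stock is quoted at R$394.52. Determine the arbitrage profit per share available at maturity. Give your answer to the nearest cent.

R$2.08 per share

PV(dividends) I = 4.83·e^(−0.0561·1/12) + 8.14·e^(−0.0561·9/12) = 12.6121
Fair forward F* = (S − I)·e^(rT) = (389.33 − 12.6121)·e^0.051425 = 376.7179 × 1.052770 = 396.5973
Market R$394.52 < fair 396.5973: forward underpriced → reverse cash-and-carry (short the stock, invest proceeds at r, pay the dividends, go long the forward).
Profit at T = |F_mkt − F*| = |394.52 − 396.5973| = R$2.08 per share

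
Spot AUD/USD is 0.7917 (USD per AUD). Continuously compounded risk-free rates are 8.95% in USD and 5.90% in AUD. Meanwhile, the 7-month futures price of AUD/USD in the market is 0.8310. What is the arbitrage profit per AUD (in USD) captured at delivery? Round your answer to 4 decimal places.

0.0251 per AUD (in USD)

Fair futures: F* = S·e^(carry·T), with carry = (r_USD − r_AUD) = 0.0895 − 0.0590 = 0.0305
F* = 0.7917 · e^(0.0305 × 7/12) = 0.7917 · e^0.017792 = 0.7917 × 1.017951 = 0.8059
Market 0.8310 > fair 0.8059: forward overpriced → cash-and-carry (buy spot, short the forward).
At maturity, profit = |F_mkt − F*| = |0.8310 − 0.8059| = 0.0251 per AUD (in USD)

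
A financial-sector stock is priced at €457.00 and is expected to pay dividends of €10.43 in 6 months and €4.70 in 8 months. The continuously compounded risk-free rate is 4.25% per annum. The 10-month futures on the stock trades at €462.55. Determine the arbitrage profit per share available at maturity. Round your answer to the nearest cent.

PV(dividends) I = 10.43·e^(−0.0425·6/12) + 4.70·e^(−0.0425·8/12) = 14.7794
Fair futures F* = (S − I)·e^(rT) = (457.00 − 14.7794)·e^0.035417 = 442.2206 × 1.036052 = 458.1635
Market €462.55 > fair 458.1635: forward overpriced → cash-and-carry (borrow at r, buy the stock and collect the dividends, short the forward).
Profit at T = |F_mkt − F*| = |462.55 − 458.1635| = €4.39 per share

€4.39 per share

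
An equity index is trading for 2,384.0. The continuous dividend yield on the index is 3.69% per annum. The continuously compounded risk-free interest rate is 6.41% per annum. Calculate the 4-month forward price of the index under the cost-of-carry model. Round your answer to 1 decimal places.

2,405.7

F = S·e^((r − q)T) = 2384.0 · e^((0.0641 − 0.0369) × 4/12)
= 2384.0 · e^0.009067 = 2384.0 × 1.009108
F = 2,405.7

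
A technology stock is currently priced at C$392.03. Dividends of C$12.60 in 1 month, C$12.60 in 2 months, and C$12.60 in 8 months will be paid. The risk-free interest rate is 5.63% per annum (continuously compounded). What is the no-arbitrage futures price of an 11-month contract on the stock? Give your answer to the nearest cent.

PV(dividends) I = 12.60·e^(−0.0563·1/12) + 12.60·e^(−0.0563·2/12) + 12.60·e^(−0.0563·8/12)
I = 12.5410 + 12.4823 + 12.1358 = 37.1591
F = (S − I)·e^(rT) = (392.03 − 37.1591) · e^(0.0563·11/12)
= 354.8709 · e^0.051608 = 354.8709 × 1.052963 = C$373.67

C$373.67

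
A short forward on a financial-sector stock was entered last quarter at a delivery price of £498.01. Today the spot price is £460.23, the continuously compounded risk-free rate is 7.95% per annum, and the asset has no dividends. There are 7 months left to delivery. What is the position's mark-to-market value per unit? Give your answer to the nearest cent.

Current fair forward for the remaining 7 months: F = S·e^(r·T), r = 0.0795
F = 460.23 · e^(0.0795 × 7/12) = 460.23 × 1.047467 = 482.0757
Value of long forward = (F − K)·e^(−rT) = (482.0757 − 498.01) · e^(−0.0795·7/12)
= -15.9343 × 0.954684 = -15.21
Short position value = −(long value) = £15.21

£15.21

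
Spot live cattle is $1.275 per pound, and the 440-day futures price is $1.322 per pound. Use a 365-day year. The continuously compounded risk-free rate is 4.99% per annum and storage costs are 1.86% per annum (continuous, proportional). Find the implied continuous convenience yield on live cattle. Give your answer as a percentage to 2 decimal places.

3.85%

F = S·e^((r+u−y)T) ⇒ (r+u−y) = ln(F/S)/T
ln(1.322/1.275) = 0.036200; /T ⇒ 0.030030
y = r + u − ln(F/S)/T = 0.0499 + 0.0186 − 0.030030 = 0.038470
y = 3.85%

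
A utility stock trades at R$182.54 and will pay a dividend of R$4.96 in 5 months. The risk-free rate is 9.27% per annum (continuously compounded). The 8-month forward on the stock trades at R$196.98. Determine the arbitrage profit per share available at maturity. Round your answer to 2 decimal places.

R$7.88 per share

PV(dividends) I = 4.96·e^(−0.0927·5/12) = 4.7721
Fair forward F* = (S − I)·e^(rT) = (182.54 − 4.7721)·e^0.061800 = 177.7679 × 1.063750 = 189.1006
Market R$196.98 > fair 189.1006: forward overpriced → cash-and-carry (borrow at r, buy the stock and collect the dividends, short the forward).
Profit at T = |F_mkt − F*| = |196.98 − 189.1006| = R$7.88 per share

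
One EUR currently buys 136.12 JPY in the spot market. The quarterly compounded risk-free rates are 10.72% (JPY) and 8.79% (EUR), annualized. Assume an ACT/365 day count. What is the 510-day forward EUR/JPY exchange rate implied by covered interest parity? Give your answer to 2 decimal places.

By covered interest parity, F = S · (1+r_JPY/4)^(4T) / (1+r_EUR/4)^(4T)
= 136.12 × 1.159298 / 1.129177 = 136.12 × 1.026675
F = 139.75 JPY per EUR

139.75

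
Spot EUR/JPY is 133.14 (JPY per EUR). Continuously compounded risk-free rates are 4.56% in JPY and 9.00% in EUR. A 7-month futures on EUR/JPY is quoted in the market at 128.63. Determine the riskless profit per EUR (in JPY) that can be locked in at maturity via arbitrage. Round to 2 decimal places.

1.11 per EUR (in JPY)

Fair futures: F* = S·e^(carry·T), with carry = (r_JPY − r_EUR) = 0.0456 − 0.0900 = -0.0444
F* = 133.14 · e^(-0.0444 × 7/12) = 133.14 · e^-0.025900 = 133.14 × 0.974433 = 129.7360
Market 128.63 < fair 129.7360: forward underpriced → reverse cash-and-carry (short spot, go long the forward).
At maturity, profit = |F_mkt − F*| = |128.63 − 129.7360| = 1.11 per EUR (in JPY)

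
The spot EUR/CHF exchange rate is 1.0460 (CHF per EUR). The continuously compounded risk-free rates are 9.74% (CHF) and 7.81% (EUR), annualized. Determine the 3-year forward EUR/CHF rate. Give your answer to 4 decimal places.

F = S·e^((r_CHF − r_EUR)T) = 1.0460 · e^((0.0974 − 0.0781) × 3)
= 1.0460 · e^0.057900 = 1.0460 × 1.059609
F = 1.1084 CHF per EUR

1.1084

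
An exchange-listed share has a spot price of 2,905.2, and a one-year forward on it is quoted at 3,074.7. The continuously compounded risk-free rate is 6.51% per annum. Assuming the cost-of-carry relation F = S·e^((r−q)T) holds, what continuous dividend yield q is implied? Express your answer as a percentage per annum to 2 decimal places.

0.84%

From F = S·e^((r−q)T): (r − q) = ln(F/S)/T
ln(3074.7/2905.2) = ln(1.058344) = 0.056705
(r − q) = 0.056705 / (12/12) = 0.056705
q = r − ln(F/S)/T = 0.0651 − 0.056705 = 0.008395
q = 0.84%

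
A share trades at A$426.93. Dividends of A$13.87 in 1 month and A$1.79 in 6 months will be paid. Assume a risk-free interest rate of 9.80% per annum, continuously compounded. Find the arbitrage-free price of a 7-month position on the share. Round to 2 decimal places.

PV(dividends) I = 13.87·e^(−0.0980·1/12) + 1.79·e^(−0.0980·6/12)
I = 13.7572 + 1.7044 = 15.4616
F = (S − I)·e^(rT) = (426.93 − 15.4616) · e^(0.0980·7/12)
= 411.4684 · e^0.057167 = 411.4684 × 1.058833 = A$435.68

A$435.68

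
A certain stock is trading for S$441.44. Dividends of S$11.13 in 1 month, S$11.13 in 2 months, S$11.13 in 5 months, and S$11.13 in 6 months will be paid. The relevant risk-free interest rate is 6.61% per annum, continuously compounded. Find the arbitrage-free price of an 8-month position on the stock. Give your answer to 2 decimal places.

PV(dividends) I = 11.13·e^(−0.0661·1/12) + 11.13·e^(−0.0661·2/12) + 11.13·e^(−0.0661·5/12) + 11.13·e^(−0.0661·6/12)
I = 11.0689 + 11.0081 + 10.8276 + 10.7682 = 43.6728
F = (S − I)·e^(rT) = (441.44 − 43.6728) · e^(0.0661·8/12)
= 397.7672 · e^0.044067 = 397.7672 × 1.045052 = S$415.69

S$415.69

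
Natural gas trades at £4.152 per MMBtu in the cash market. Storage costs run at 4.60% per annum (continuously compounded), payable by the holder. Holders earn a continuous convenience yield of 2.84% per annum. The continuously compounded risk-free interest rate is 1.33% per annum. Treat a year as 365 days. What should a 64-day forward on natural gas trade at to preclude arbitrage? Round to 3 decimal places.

£4.175 per MMBtu

Net carry = r + u − y = 0.0133 + 0.0460 − 0.0284 = 0.0309
F = S·e^((r+u−y)T) = 4.152 · e^(0.0309 × 64/365) = 4.152 · e^0.005418
= 4.152 × 1.005433 = £4.175 per MMBtu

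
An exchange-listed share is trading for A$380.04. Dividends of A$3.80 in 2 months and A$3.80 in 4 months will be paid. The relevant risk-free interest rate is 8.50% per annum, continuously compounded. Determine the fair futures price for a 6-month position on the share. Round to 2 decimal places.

A$388.78

PV(dividends) I = 3.80·e^(−0.0850·2/12) + 3.80·e^(−0.0850·4/12)
I = 3.7465 + 3.6938 = 7.4403
F = (S − I)·e^(rT) = (380.04 − 7.4403) · e^(0.0850·6/12)
= 372.5997 · e^0.042500 = 372.5997 × 1.043416 = A$388.78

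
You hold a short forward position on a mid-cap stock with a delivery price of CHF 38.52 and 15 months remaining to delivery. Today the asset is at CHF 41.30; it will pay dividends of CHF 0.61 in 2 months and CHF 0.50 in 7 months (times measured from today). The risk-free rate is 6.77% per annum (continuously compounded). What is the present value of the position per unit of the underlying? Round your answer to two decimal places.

PV(remaining dividends) I = 0.61·e^(−0.0677·2/12) + 0.50·e^(−0.0677·7/12) = 1.0838
Current forward F = (S − I)·e^(rT) = (41.30 − 1.0838)·e^(0.0677·15/12) = 40.2162 × 1.088309 = 43.7677
Value (long) = (F − K)·e^(−rT) = (43.7677 − 38.52) × 0.918857 = 4.8219
Short position value = −(long value) = -CHF 4.82

-CHF 4.82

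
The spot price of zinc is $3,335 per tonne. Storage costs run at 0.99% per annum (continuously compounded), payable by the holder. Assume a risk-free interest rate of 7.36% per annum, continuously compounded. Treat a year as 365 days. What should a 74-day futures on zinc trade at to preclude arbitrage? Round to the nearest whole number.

$3,392 per tonne

Net carry = r + u − y = 0.0736 + 0.0099 − 0.0000 = 0.0835
F = S·e^((r+u−y)T) = 3335 · e^(0.0835 × 74/365) = 3335 · e^0.016929
= 3335 × 1.017073 = $3,392 per tonne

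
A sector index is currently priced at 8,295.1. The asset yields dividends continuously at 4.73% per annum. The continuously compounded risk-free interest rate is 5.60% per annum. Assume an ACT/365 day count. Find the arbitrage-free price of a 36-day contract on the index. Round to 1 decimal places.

8,302.2

F = S·e^((r − q)T) = 8295.1 · e^((0.0560 − 0.0473) × 36/365)
= 8295.1 · e^0.000858 = 8295.1 × 1.000858
F = 8,302.2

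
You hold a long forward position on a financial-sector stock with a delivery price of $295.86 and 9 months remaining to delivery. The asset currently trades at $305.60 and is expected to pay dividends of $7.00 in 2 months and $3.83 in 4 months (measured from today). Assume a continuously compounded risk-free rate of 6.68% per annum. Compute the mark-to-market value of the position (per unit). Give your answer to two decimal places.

PV(remaining dividends) I = 7.00·e^(−0.0668·2/12) + 3.83·e^(−0.0668·4/12) = 10.6682
Current forward F = (S − I)·e^(rT) = (305.60 − 10.6682)·e^(0.0668·9/12) = 294.9318 × 1.051376 = 310.0842
Value (long) = (F − K)·e^(−rT) = (310.0842 − 295.86) × 0.951134 = 13.5291
Value = $13.53

$13.53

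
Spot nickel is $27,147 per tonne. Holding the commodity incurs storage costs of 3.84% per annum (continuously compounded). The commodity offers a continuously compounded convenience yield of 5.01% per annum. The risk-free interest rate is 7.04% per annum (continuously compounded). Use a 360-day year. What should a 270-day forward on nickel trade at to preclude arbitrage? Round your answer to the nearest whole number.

Net carry = r + u − y = 0.0704 + 0.0384 − 0.0501 = 0.0587
F = S·e^((r+u−y)T) = 27147 · e^(0.0587 × 270/360) = 27147 · e^0.044025
= 27147 × 1.045008 = $28,369 per tonne

$28,369 per tonne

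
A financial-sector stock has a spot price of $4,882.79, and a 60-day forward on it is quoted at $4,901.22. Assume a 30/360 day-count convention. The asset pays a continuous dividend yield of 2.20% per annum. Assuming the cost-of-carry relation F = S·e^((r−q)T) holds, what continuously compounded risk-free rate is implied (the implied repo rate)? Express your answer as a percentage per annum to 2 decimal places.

4.46%

From F = S·e^((r−q)T): (r − q) = ln(F/S)/T
ln(4901.22/4882.79) = ln(1.003774) = 0.003767
(r − q) = 0.003767 / (60/360) = 0.022602
r = ln(F/S)/T + q = 0.022602 + 0.0220 = 0.044602
r = 4.46%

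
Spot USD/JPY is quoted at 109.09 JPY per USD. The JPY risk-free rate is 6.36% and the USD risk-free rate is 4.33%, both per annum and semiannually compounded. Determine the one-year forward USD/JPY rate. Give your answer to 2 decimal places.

111.27

By covered interest parity, F = S · (1+r_JPY/2)^(2T) / (1+r_USD/2)^(2T)
= 109.09 × 1.064611 / 1.043769 = 109.09 × 1.019968
F = 111.27 JPY per USD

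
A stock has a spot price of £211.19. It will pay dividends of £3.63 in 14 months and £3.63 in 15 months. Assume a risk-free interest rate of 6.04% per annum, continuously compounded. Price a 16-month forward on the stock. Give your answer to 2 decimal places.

£221.59

PV(dividends) I = 3.63·e^(−0.0604·14/12) + 3.63·e^(−0.0604·15/12)
I = 3.3830 + 3.3660 = 6.7490
F = (S − I)·e^(rT) = (211.19 − 6.7490) · e^(0.0604·16/12)
= 204.4410 · e^0.080533 = 204.4410 × 1.083865 = £221.59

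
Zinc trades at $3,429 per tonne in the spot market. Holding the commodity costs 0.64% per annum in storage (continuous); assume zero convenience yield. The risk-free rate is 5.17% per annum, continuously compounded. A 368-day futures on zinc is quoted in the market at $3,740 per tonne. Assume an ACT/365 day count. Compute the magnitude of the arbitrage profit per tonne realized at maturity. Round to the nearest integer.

$104 per tonne

Fair futures: F* = S·e^(carry·T), with carry = (r + u) = 0.0517 + 0.0064 = 0.0581
F* = 3429 · e^(0.0581 × 368/365) = 3429 · e^0.058578 = 3429 × 1.060328 = $3635.8647
Market $3740 > fair $3635.8647: forward overpriced → cash-and-carry (buy spot, short the forward).
At maturity, profit = |F_mkt − F*| = |3740 − 3635.8647| = $104 per tonne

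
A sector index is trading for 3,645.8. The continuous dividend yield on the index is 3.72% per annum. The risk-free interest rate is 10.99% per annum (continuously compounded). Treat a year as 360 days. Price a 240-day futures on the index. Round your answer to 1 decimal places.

F = S·e^((r − q)T) = 3645.8 · e^((0.1099 − 0.0372) × 240/360)
= 3645.8 · e^0.048467 = 3645.8 × 1.049661
F = 3,826.9

3,826.9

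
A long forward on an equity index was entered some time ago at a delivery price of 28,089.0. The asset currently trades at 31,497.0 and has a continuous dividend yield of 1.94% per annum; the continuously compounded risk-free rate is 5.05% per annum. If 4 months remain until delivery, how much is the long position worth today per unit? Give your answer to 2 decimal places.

Current fair forward for the remaining 4 months: F = S·e^((r − q)·T), (r − q) = 0.0505 − 0.0194 = 0.0311
F = 31497.0 · e^(0.0311 × 4/12) = 31497.0 × 1.01042059 = 31825.2173
Value of long forward = (F − K)·e^(−rT) = (31825.2173 − 28089.0) · e^(−0.0505·4/12)
= 3736.2173 × 0.98330756 = 3673.85

3673.85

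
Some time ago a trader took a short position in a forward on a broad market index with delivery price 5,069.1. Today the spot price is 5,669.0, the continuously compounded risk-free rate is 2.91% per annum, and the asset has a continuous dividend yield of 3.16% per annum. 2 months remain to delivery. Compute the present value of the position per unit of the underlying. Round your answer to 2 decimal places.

Current fair forward for the remaining 2 months: F = S·e^((r − q)·T), (r − q) = 0.0291 − 0.0316 = -0.0025
F = 5669.0 · e^(-0.0025 × 2/12) = 5669.0 × 0.99958342 = 5666.6384
Value of long forward = (F − K)·e^(−rT) = (5666.6384 − 5069.1) · e^(−0.0291·2/12)
= 597.5384 × 0.99516174 = 594.65
Short position value = −(long value) = -594.65

-594.65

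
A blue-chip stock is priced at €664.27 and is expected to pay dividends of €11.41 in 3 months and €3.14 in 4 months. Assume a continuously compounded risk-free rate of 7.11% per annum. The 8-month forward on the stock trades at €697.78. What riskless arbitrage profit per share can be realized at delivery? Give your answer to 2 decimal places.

€16.23 per share

PV(dividends) I = 11.41·e^(−0.0711·3/12) + 3.14·e^(−0.0711·4/12) = 14.2754
Fair forward F* = (S − I)·e^(rT) = (664.27 − 14.2754)·e^0.047400 = 649.9946 × 1.048541 = 681.5460
Market €697.78 > fair 681.5460: forward overpriced → cash-and-carry (borrow at r, buy the stock and collect the dividends, short the forward).
Profit at T = |F_mkt − F*| = |697.78 − 681.5460| = €16.23 per share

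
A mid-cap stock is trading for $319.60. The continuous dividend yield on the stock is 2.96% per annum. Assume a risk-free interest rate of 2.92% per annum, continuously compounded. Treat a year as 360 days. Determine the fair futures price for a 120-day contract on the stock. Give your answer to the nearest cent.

$319.56

F = S·e^((r − q)T) = 319.60 · e^((0.0292 − 0.0296) × 120/360)
= 319.60 · e^-0.000133 = 319.60 × 0.999867
F = $319.56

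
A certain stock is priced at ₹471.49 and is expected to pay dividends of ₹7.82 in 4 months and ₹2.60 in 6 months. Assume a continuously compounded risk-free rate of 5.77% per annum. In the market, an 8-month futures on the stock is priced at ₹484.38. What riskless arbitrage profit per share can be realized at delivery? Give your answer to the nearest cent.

₹5.00 per share

PV(dividends) I = 7.82·e^(−0.0577·4/12) + 2.60·e^(−0.0577·6/12) = 10.1971
Fair futures F* = (S − I)·e^(rT) = (471.49 − 10.1971)·e^0.038467 = 461.2929 × 1.039216 = 479.3830
Market ₹484.38 > fair 479.3830: forward overpriced → cash-and-carry (borrow at r, buy the stock and collect the dividends, short the forward).
Profit at T = |F_mkt − F*| = |484.38 − 479.3830| = ₹5.00 per share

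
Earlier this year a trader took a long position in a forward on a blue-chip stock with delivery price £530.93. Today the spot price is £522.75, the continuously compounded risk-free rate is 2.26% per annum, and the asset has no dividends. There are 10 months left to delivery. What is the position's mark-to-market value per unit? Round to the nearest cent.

Current fair forward for the remaining 10 months: F = S·e^(r·T), r = 0.0226
F = 522.75 · e^(0.0226 × 10/12) = 522.75 × 1.019012 = 532.6885
Value of long forward = (F − K)·e^(−rT) = (532.6885 − 530.93) · e^(−0.0226·10/12)
= 1.7585 × 0.981343 = 1.73

£1.73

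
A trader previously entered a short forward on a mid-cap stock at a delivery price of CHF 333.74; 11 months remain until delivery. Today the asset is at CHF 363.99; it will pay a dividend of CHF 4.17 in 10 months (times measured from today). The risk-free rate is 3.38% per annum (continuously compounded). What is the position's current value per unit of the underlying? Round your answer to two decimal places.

-CHF 36.38

PV(remaining dividends) I = 4.17·e^(−0.0338·10/12) = 4.0542
Current forward F = (S − I)·e^(rT) = (363.99 − 4.0542)·e^(0.0338·11/12) = 359.9358 × 1.031468 = 371.2623
Value (long) = (F − K)·e^(−rT) = (371.2623 − 333.74) × 0.969492 = 36.3776
Short position value = −(long value) = -CHF 36.38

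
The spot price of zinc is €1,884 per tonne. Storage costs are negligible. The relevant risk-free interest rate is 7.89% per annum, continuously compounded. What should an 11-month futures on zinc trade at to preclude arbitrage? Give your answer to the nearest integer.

F = S·e^(rT) = 1884 · e^(0.0789 × 11/12) = 1884 · e^0.072325
= 1884 × 1.075005 = €2,025 per tonne

€2,025 per tonne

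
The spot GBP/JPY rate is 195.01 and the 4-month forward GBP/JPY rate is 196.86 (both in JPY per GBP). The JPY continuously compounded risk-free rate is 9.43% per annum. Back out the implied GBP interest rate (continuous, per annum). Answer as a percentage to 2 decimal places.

6.60%

F = S·e^((r_JPY − r_GBP)T) ⇒ r_GBP = r_JPY − ln(F/S)/T
ln(196.86/195.01) = 0.009442; /(4/12) = 0.028326
r_GBP = 0.0943 − 0.028326 = 0.065974
r_GBP = 6.60%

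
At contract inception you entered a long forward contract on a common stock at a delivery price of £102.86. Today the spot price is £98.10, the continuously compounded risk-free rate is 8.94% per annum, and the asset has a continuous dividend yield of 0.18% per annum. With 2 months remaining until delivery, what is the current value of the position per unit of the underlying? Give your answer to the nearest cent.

-£3.27

Current fair forward for the remaining 2 months: F = S·e^((r − q)·T), (r − q) = 0.0894 − 0.0018 = 0.0876
F = 98.10 · e^(0.0876 × 2/12) = 98.10 × 1.014707 = 99.5428
Value of long forward = (F − K)·e^(−rT) = (99.5428 − 102.86) · e^(−0.0894·2/12)
= -3.3172 × 0.985210 = -3.27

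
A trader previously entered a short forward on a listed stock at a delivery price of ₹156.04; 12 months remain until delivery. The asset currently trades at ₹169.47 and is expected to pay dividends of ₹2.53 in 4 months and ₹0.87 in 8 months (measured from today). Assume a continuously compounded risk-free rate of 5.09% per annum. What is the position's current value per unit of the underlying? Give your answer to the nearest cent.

-₹17.85

PV(remaining dividends) I = 2.53·e^(−0.0509·4/12) + 0.87·e^(−0.0509·8/12) = 3.3284
Current forward F = (S − I)·e^(rT) = (169.47 − 3.3284)·e^(0.0509·12/12) = 166.1416 × 1.052218 = 174.8172
Value (long) = (F − K)·e^(−rT) = (174.8172 − 156.04) × 0.950374 = 17.8454
Short position value = −(long value) = -₹17.85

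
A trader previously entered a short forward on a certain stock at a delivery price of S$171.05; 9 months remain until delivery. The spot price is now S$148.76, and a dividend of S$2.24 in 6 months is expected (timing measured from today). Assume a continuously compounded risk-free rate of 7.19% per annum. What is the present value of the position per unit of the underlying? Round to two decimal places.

PV(remaining dividends) I = 2.24·e^(−0.0719·6/12) = 2.1609
Current forward F = (S − I)·e^(rT) = (148.76 − 2.1609)·e^(0.0719·9/12) = 146.5991 × 1.055405 = 154.7214
Value (long) = (F − K)·e^(−rT) = (154.7214 − 171.05) × 0.947503 = -15.4714
Short position value = −(long value) = S$15.47

S$15.47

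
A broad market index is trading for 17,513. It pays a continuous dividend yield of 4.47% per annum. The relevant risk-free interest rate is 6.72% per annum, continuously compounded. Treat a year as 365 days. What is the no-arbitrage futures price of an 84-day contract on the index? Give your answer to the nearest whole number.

17,604

F = S·e^((r − q)T) = 17513 · e^((0.0672 − 0.0447) × 84/365)
= 17513 · e^0.005178 = 17513 × 1.005191
F = 17,604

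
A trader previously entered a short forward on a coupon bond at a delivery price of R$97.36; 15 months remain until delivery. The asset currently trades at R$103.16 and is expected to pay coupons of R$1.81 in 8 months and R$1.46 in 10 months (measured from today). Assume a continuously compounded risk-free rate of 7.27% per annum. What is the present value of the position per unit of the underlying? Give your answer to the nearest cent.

PV(remaining coupons) I = 1.81·e^(−0.0727·8/12) + 1.46·e^(−0.0727·10/12) = 3.0985
Current forward F = (S − I)·e^(rT) = (103.16 − 3.0985)·e^(0.0727·15/12) = 100.0615 × 1.095132 = 109.5806
Value (long) = (F − K)·e^(−rT) = (109.5806 − 97.36) × 0.913132 = 11.1590
Short position value = −(long value) = -R$11.16

-R$11.16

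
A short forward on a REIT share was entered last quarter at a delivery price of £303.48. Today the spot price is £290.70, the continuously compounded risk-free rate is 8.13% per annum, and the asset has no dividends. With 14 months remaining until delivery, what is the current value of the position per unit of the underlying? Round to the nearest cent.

Current fair forward for the remaining 14 months: F = S·e^(r·T), r = 0.0813
F = 290.70 · e^(0.0813 × 14/12) = 290.70 × 1.099494 = 319.6229
Value of long forward = (F − K)·e^(−rT) = (319.6229 − 303.48) · e^(−0.0813·14/12)
= 16.1429 × 0.909509 = 14.68
Short position value = −(long value) = -£14.68

-£14.68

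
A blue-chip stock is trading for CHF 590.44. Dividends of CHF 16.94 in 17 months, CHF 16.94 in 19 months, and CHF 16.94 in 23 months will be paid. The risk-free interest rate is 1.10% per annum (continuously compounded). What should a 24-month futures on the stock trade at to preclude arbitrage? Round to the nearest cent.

CHF 552.55

PV(dividends) I = 16.94·e^(−0.0110·17/12) + 16.94·e^(−0.0110·19/12) + 16.94·e^(−0.0110·23/12)
I = 16.6781 + 16.6475 + 16.5866 = 49.9122
F = (S − I)·e^(rT) = (590.44 − 49.9122) · e^(0.0110·24/12)
= 540.5278 · e^0.022000 = 540.5278 × 1.022244 = CHF 552.55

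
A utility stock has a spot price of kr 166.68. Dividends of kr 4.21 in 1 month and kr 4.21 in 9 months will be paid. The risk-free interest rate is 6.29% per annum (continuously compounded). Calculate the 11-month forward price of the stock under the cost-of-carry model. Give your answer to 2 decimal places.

PV(dividends) I = 4.21·e^(−0.0629·1/12) + 4.21·e^(−0.0629·9/12)
I = 4.1880 + 4.0160 = 8.2040
F = (S − I)·e^(rT) = (166.68 − 8.2040) · e^(0.0629·11/12)
= 158.4760 · e^0.057658 = 158.4760 × 1.059353 = kr 167.88

kr 167.88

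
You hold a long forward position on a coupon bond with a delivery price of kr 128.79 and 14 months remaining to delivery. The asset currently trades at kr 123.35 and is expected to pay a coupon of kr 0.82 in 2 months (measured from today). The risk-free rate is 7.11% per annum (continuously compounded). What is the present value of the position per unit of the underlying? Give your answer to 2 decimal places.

kr 4.00

PV(remaining coupons) I = 0.82·e^(−0.0711·2/12) = 0.8103
Current forward F = (S − I)·e^(rT) = (123.35 − 0.8103)·e^(0.0711·14/12) = 122.5397 × 1.086487 = 133.1378
Value (long) = (F − K)·e^(−rT) = (133.1378 − 128.79) × 0.920397 = 4.0017
Value = kr 4.00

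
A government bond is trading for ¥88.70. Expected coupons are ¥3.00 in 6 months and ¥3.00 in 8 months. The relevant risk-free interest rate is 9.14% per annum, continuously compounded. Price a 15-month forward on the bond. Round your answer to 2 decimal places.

¥93.06

PV(coupons) I = 3.00·e^(−0.0914·6/12) + 3.00·e^(−0.0914·8/12)
I = 2.8660 + 2.8227 = 5.6887
F = (S − I)·e^(rT) = (88.70 − 5.6887) · e^(0.0914·15/12)
= 83.0113 · e^0.114250 = 83.0113 × 1.121032 = ¥93.06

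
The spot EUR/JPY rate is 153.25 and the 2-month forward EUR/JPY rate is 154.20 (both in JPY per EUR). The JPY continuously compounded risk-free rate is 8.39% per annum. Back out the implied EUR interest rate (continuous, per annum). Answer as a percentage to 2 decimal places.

F = S·e^((r_JPY − r_EUR)T) ⇒ r_EUR = r_JPY − ln(F/S)/T
ln(154.20/153.25) = 0.006180; /(2/12) = 0.037080
r_EUR = 0.0839 − 0.037080 = 0.046820
r_EUR = 4.68%

4.68%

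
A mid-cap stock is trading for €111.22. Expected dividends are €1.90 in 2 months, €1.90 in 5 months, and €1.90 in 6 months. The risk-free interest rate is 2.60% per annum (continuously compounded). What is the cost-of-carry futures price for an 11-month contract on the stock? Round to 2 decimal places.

€108.12

PV(dividends) I = 1.90·e^(−0.0260·2/12) + 1.90·e^(−0.0260·5/12) + 1.90·e^(−0.0260·6/12)
I = 1.8918 + 1.8795 + 1.8755 = 5.6468
F = (S − I)·e^(rT) = (111.22 − 5.6468) · e^(0.0260·11/12)
= 105.5732 · e^0.023833 = 105.5732 × 1.024119 = €108.12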